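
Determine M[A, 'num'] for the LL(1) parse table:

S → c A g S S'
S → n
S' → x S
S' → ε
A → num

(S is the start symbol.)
A → num

To find M[A, 'num'], we find productions for A where 'num' is in the predict set (PREDICT(N → α) = (FIRST(α) \ {ε}) ∪ (FOLLOW(N) if α ⇒* ε)).

A → num: PREDICT = { 'num' }
  'num' is in predict set, so this production goes in M[A, 'num']

M[A, 'num'] = A → num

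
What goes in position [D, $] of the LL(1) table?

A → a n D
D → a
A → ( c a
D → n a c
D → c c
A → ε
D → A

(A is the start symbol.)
D → A

To find M[D, $], we find productions for D where $ is in the predict set (PREDICT(N → α) = (FIRST(α) \ {ε}) ∪ (FOLLOW(N) if α ⇒* ε)).

Relevant sets:
  FIRST(A) = { '(', 'a', ε }
  FOLLOW(D) = { $ }

D → a: PREDICT = { 'a' }
D → n a c: PREDICT = { 'n' }
D → c c: PREDICT = { 'c' }
D → A: PREDICT = { $, '(', 'a' }
  $ is in predict set, so this production goes in M[D, $]

M[D, $] = D → A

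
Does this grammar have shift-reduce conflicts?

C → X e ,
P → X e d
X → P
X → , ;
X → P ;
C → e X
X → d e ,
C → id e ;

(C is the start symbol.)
A shift-reduce conflict occurs when an LR(0) state has both:
  - a complete (reduce) item [A → α .] (dot at the end), and
  - a shift item [B → β . c γ] (dot before a terminal).

Augment with C' → C and build the canonical LR(0) collection (I0 = CLOSURE({[C' → . C]}), then GOTO on every symbol after a dot until no new states appear). It has 19 states:
  I0: { [C → . X e ,], [C → . e X], [C → . id e ;], [C' → . C], [P → . X e d], [X → . , ;], [X → . P ;], [X → . P], [X → . d e ,] }  — shift
  I1: { [X → , . ;] }  — shift
  I2: { [C' → C .] }  — accept
  I3: { [X → P . ;], [X → P .] }  — shift, reduce
  I4: { [C → X . e ,], [P → X . e d] }  — shift
  I5: { [X → d . e ,] }  — shift
  I6: { [C → e . X], [P → . X e d], [X → . , ;], [X → . P ;], [X → . P], [X → . d e ,] }  — shift
  I7: { [C → id . e ;] }  — shift
  I8: { [C → id e . ;] }  — shift
  I9: { [C → id e ; .] }  — reduce
  I10: { [C → e X .], [P → X . e d] }  — shift, reduce
  I11: { [P → X e . d] }  — shift
  I12: { [P → X e d .] }  — reduce
  I13: { [X → d e . ,] }  — shift
  I14: { [X → d e , .] }  — reduce
  I15: { [C → X e . ,], [P → X e . d] }  — shift
  I16: { [C → X e , .] }  — reduce
  I17: { [X → P ; .] }  — reduce
  I18: { [X → , ; .] }  — reduce

I3 contains reduce item [X → P .] and shift item [X → P . ;] — shift-reduce conflict.
I10 contains reduce item [C → e X .] and shift item [P → X . e d] — shift-reduce conflict.

Answer: Yes — I3: [X → P .] vs [X → P . ;]; I10: [C → e X .] vs [P → X . e d]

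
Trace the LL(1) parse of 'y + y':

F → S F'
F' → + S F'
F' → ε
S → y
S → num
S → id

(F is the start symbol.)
Stack is shown with the top on the left.

Stack     Input    Action
-------------------------
F $       y + y $  output F → S F'
S F' $    y + y $  output S → y
y F' $    y + y $  match 'y'
F' $      + y $    output F' → + S F'
+ S F' $  + y $    match '+'
S F' $    y $      output S → y
y F' $    y $      match 'y'
F' $      $        output F' → ε
$         $        accept

The string is accepted.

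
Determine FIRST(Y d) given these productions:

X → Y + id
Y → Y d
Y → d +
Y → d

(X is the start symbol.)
{ 'd' }

FIRST sets of the non-terminals involved (from the grammar, by fixed-point iteration):
  FIRST(Y) = { 'd' }

To compute FIRST(Y d), process the symbols left to right:
Symbol Y is a non-terminal. Add FIRST(Y) \ {ε} = { 'd' }
Y is not nullable (ε ∉ FIRST(Y)), so stop here.
FIRST(Y d) = { 'd' }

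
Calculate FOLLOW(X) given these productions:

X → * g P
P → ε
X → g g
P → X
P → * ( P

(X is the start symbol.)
{ $ }

To compute FOLLOW(X), find every occurrence of X on a right-hand side N → α X β: add FIRST(β) \ {ε}, and if β is empty or nullable also add FOLLOW(N). Iterate to a fixed point.

X is the start symbol, so $ ∈ FOLLOW(X).
In P → X: X is at the end, add FOLLOW(P)

The FOLLOW sets referred to above (computed the same way, to a fixed point):
  FOLLOW(P) = { $ }

Taking the union: FOLLOW(X) = { $ }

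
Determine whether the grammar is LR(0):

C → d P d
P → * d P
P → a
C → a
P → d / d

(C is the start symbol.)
Yes, the grammar is LR(0)

A grammar is LR(0) if no state in the canonical LR(0) collection has:
  - both a shift item (dot before a terminal) and a complete item (shift-reduce conflict), or
  - two or more complete items (reduce-reduce conflict; the accept item [C' → C .] counts as a complete item here).

Augment with C' → C and build the canonical LR(0) collection (I0 = CLOSURE({[C' → . C]}), then GOTO on every symbol after a dot until no new states appear). It has 13 states:
  I0: { [C → . a], [C → . d P d], [C' → . C] }  — shift
  I1: { [C' → C .] }  — accept
  I2: { [C → a .] }  — reduce
  I3: { [C → d . P d], [P → . * d P], [P → . a], [P → . d / d] }  — shift
  I4: { [P → * . d P] }  — shift
  I5: { [C → d P . d] }  — shift
  I6: { [P → a .] }  — reduce
  I7: { [P → d . / d] }  — shift
  I8: { [P → d / . d] }  — shift
  I9: { [P → d / d .] }  — reduce
  I10: { [C → d P d .] }  — reduce
  I11: { [P → * d . P], [P → . * d P], [P → . a], [P → . d / d] }  — shift
  I12: { [P → * d P .] }  — reduce

Every state is either a pure shift/goto state or contains exactly one complete item and nothing to shift — no conflicts. The grammar is LR(0).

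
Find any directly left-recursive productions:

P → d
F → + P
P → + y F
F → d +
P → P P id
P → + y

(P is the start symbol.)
P → d: starts with d
F → + P: starts with '+'
P → + y F: starts with '+'
F → d +: starts with d
P → P P id: LEFT RECURSIVE (starts with P)
P → + y: starts with '+'

The grammar has direct left recursion on: P.

Answer: Yes, P is left-recursive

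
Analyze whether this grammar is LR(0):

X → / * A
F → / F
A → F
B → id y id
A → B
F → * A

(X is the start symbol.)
A grammar is LR(0) if no state in the canonical LR(0) collection has:
  - both a shift item (dot before a terminal) and a complete item (shift-reduce conflict), or
  - two or more complete items (reduce-reduce conflict; the accept item [X' → X .] counts as a complete item here).

Augment with X' → X and build the canonical LR(0) collection (I0 = CLOSURE({[X' → . X]}), then GOTO on every symbol after a dot until no new states appear). It has 14 states:
  I0: { [X → . / * A], [X' → . X] }  — shift
  I1: { [X → / . * A] }  — shift
  I2: { [X' → X .] }  — accept
  I3: { [A → . B], [A → . F], [B → . id y id], [F → . * A], [F → . / F], [X → / * . A] }  — shift
  I4: { [A → . B], [A → . F], [B → . id y id], [F → * . A], [F → . * A], [F → . / F] }  — shift
  I5: { [F → . * A], [F → . / F], [F → / . F] }  — shift
  I6: { [X → / * A .] }  — reduce
  I7: { [A → B .] }  — reduce
  I8: { [A → F .] }  — reduce
  I9: { [B → id . y id] }  — shift
  I10: { [B → id y . id] }  — shift
  I11: { [B → id y id .] }  — reduce
  I12: { [F → / F .] }  — reduce
  I13: { [F → * A .] }  — reduce

Every state is either a pure shift/goto state or contains exactly one complete item and nothing to shift — no conflicts. The grammar is LR(0).

Answer: Yes, the grammar is LR(0)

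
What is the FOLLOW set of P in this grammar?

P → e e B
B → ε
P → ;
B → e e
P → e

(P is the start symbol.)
{ $ }

P is the start symbol, so $ ∈ FOLLOW(P).
P does not occur on any right-hand side.

Taking the union: FOLLOW(P) = { $ }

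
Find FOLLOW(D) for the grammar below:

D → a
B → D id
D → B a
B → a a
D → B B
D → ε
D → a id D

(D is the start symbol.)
{ $, 'id' }

D is the start symbol, so $ ∈ FOLLOW(D).
In B → D id: D is followed by id, add FIRST(id) \ {ε} = { 'id' }
In D → a id D: D is at the end; this adds FOLLOW(D) to itself — nothing new

Taking the union: FOLLOW(D) = { $, 'id' }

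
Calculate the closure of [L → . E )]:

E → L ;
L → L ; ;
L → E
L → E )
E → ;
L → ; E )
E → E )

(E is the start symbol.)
Start with: [L → . E )]
  [L → . E )] has the dot before E: add [E → . L ;], [E → . ;], [E → . E )]
  [E → . L ;] has the dot before L: add [L → . L ; ;], [L → . E], [L → . ; E )]
No further items can be added.

CLOSURE = { [E → . ;], [E → . E )], [E → . L ;], [L → . ; E )], [L → . E )], [L → . E], [L → . L ; ;] }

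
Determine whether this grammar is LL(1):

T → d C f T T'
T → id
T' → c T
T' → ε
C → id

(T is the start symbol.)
A grammar is LL(1) if for each non-terminal N with multiple productions, the predict sets of those productions are pairwise disjoint, where PREDICT(N → α) = (FIRST(α) \ {ε}) ∪ (FOLLOW(N) if α ⇒* ε).

Relevant sets:
  FOLLOW(T') = { $, 'c' }

For T:
  PREDICT(T → d C f T T') = { 'd' }
  PREDICT(T → id) = { 'id' }
For T':
  PREDICT(T' → c T) = { 'c' }
  PREDICT(T' → ε) = { $, 'c' }
C has a single production, so nothing to check there.

Conflict found: Predict set conflict for T': { 'c' }
The grammar is NOT LL(1).

Answer: No. Predict set conflict for T': { 'c' }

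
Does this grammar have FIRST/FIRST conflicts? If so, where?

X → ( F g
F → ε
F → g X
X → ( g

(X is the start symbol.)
A FIRST/FIRST conflict occurs when two productions N → α and N → β for the same non-terminal have FIRST(α) ∩ FIRST(β) ≠ ∅ (with ε ∈ FIRST of a nullable right-hand side, so two nullable alternatives also conflict).

Productions for X:
  X → ( F g: FIRST = { '(' }
  X → ( g: FIRST = { '(' }
Productions for F:
  F → ε: FIRST = { ε }
  F → g X: FIRST = { 'g' }

Conflict for X: X → ( F g and X → ( g
  Overlap: { '(' }

Answer: Yes. X → '(' F g / X → '(' g on { '(' }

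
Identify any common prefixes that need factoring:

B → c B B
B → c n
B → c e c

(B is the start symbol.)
Left-factoring is needed when two productions for the same non-terminal
share a common prefix on the right-hand side.

Productions for B:
  B → c B B
  B → c n
  B → c e c

Found common prefix 'c' in productions for B

Answer: Yes, B has productions with common prefix 'c'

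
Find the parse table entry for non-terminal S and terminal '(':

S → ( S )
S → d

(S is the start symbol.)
To find M[S, '('], we find productions for S where '(' is in the predict set (PREDICT(N → α) = (FIRST(α) \ {ε}) ∪ (FOLLOW(N) if α ⇒* ε)).

S → ( S ): PREDICT = { '(' }
  '(' is in predict set, so this production goes in M[S, '(']
S → d: PREDICT = { 'd' }

M[S, '('] = S → ( S )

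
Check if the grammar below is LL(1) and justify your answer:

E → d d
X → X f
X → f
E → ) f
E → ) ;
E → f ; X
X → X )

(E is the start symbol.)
A grammar is LL(1) if for each non-terminal N with multiple productions, the predict sets of those productions are pairwise disjoint, where PREDICT(N → α) = (FIRST(α) \ {ε}) ∪ (FOLLOW(N) if α ⇒* ε).

Relevant sets:
  FIRST(X) = { 'f' }

For E:
  PREDICT(E → d d) = { 'd' }
  PREDICT(E → ')' f) = { ')' }
  PREDICT(E → ')' ';') = { ')' }
  PREDICT(E → f ';' X) = { 'f' }
For X:
  PREDICT(X → X f) = { 'f' }
  PREDICT(X → f) = { 'f' }
  PREDICT(X → X ')') = { 'f' }

Conflict found: Predict set conflict for E: { ')' }
The grammar is NOT LL(1).

Answer: No. Predict set conflict for E: { ')' }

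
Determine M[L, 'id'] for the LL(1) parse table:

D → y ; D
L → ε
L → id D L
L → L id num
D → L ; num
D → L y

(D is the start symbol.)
To find M[L, 'id'], we find productions for L where 'id' is in the predict set (PREDICT(N → α) = (FIRST(α) \ {ε}) ∪ (FOLLOW(N) if α ⇒* ε)).

Relevant sets:
  FIRST(L) = { 'id', ε }
  FOLLOW(L) = { ';', 'id', 'y' }

L → ε: PREDICT = { ';', 'id', 'y' }
  'id' is in predict set, so this production goes in M[L, 'id']
L → id D L: PREDICT = { 'id' }
  'id' is in predict set, so this production goes in M[L, 'id']
L → L id num: PREDICT = { 'id' }
  'id' is in predict set, so this production goes in M[L, 'id']

M[L, 'id'] = L → ε, L → id D L, L → L id num  (a multiply-defined cell — the grammar is not LL(1))

Answer: L → ε, L → id D L, L → L id num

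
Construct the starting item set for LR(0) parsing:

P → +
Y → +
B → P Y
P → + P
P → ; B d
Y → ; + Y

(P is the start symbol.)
First, augment the grammar with P' → P
I₀ = CLOSURE({ [P' → . P] }):
  [P' → . P] has the dot before P: add [P → . +], [P → . + P], [P → . ; B d]
No further items can be added.

I₀ = { [P → . + P], [P → . +], [P → . ; B d], [P' → . P] }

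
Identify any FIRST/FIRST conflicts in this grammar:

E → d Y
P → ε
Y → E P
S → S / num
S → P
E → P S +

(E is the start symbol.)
A FIRST/FIRST conflict occurs when two productions N → α and N → β for the same non-terminal have FIRST(α) ∩ FIRST(β) ≠ ∅ (with ε ∈ FIRST of a nullable right-hand side, so two nullable alternatives also conflict).

FIRST sets of the non-terminals at (or reachable through a nullable prefix from) the front of some alternative:
  FIRST(P) = { ε }
  FIRST(S) = { '/', ε }

Productions for E:
  E → d Y: FIRST = { 'd' }
  E → P S +: FIRST = { '+', '/' }
Productions for S:
  S → S / num: FIRST = { '/' }
  S → P: FIRST = { ε }
P, Y have only one production, so no FIRST/FIRST conflict is possible there.

All alternatives of each non-terminal have pairwise disjoint FIRST sets.

Answer: No FIRST/FIRST conflicts.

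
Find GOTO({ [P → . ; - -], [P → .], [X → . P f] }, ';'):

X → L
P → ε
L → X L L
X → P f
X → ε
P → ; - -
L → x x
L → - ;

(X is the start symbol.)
{ [P → ; . - -] }

GOTO(I, ';') = CLOSURE({ [A → αX.β] : [A → α.Xβ] ∈ I, X = ';' })

Items with dot before ';', with the dot advanced:
  [P → . ; - -] → [P → ; . - -]
Closure adds nothing (no advanced item has the dot before a non-terminal).

GOTO = { [P → ; . - -] }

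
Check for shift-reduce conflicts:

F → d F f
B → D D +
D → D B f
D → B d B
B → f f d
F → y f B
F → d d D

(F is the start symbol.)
Yes — I5: [F → y f B .] vs [D → B . d B]; I15: [D → B d B .] vs [D → B . d B]; I19: [F → d d D .] vs [B → . f f d]

Augment with F' → F and build the canonical LR(0) collection (I0 = CLOSURE({[F' → . F]}), then GOTO on every symbol after a dot until no new states appear). It has 21 states:
  I0: { [F → . d F f], [F → . d d D], [F → . y f B], [F' → . F] }  — shift
  I1: { [F' → F .] }  — accept
  I2: { [F → . d F f], [F → . d d D], [F → . y f B], [F → d . F f], [F → d . d D] }  — shift
  I3: { [F → y . f B] }  — shift
  I4: { [B → . D D +], [B → . f f d], [D → . B d B], [D → . D B f], [F → y f . B] }  — shift
  I5: { [D → B . d B], [F → y f B .] }  — shift, reduce
  I6: { [B → . D D +], [B → . f f d], [B → D . D +], [D → . B d B], [D → . D B f], [D → D . B f] }  — shift
  I7: { [B → f . f d] }  — shift
  I8: { [B → f f . d] }  — shift
  I9: { [B → f f d .] }  — reduce
  I10: { [D → B . d B], [D → D B . f] }  — shift
  I11: { [B → . D D +], [B → . f f d], [B → D . D +], [B → D D . +], [D → . B d B], [D → . D B f], [D → D . B f] }  — shift
  I12: { [B → D D + .] }  — reduce
  I13: { [B → . D D +], [B → . f f d], [D → . B d B], [D → . D B f], [D → B d . B] }  — shift
  I14: { [D → D B f .] }  — reduce
  I15: { [D → B . d B], [D → B d B .] }  — shift, reduce
  I16: { [F → d F . f] }  — shift
  I17: { [B → . D D +], [B → . f f d], [D → . B d B], [D → . D B f], [F → . d F f], [F → . d d D], [F → . y f B], [F → d . F f], [F → d . d D], [F → d d . D] }  — shift
  I18: { [D → B . d B] }  — shift
  I19: { [B → . D D +], [B → . f f d], [B → D . D +], [D → . B d B], [D → . D B f], [D → D . B f], [F → d d D .] }  — shift, reduce
  I20: { [F → d F f .] }  — reduce

I5 contains reduce item [F → y f B .] and shift item [D → B . d B] — shift-reduce conflict.
I15 contains reduce item [D → B d B .] and shift item [D → B . d B] — shift-reduce conflict.
I19 contains reduce item [F → d d D .] and shift item [B → . f f d] — shift-reduce conflict.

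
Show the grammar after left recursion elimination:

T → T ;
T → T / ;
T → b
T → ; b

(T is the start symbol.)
T → b T'
T → ; b T'
T' → ; T'
T' → / ; T'
T' → ε

T is directly left-recursive. The standard transformation for
  A → A α₁ | ... | A α_m | β₁ | ... | β_n
is
  A  → β₁ A' | ... | β_n A'
  A' → α₁ A' | ... | α_m A' | ε

T → b becomes T → b T'
T → ; b becomes T → ; b T'
T → T ; becomes T' → ; T'
T → T / ; becomes T' → / ; T'
Add T' → ε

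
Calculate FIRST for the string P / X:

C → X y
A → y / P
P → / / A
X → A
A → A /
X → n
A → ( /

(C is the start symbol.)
FIRST sets of the non-terminals involved (from the grammar, by fixed-point iteration):
  FIRST(P) = { '/' }

To compute FIRST(P / X), process the symbols left to right:
Symbol P is a non-terminal. Add FIRST(P) \ {ε} = { '/' }
P is not nullable (ε ∉ FIRST(P)), so stop here.
FIRST(P / X) = { '/' }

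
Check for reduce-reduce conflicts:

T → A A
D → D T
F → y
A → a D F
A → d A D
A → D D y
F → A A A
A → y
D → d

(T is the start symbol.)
Augment with T' → T and build the canonical LR(0) collection (I0 = CLOSURE({[T' → . T]}), then GOTO on every symbol after a dot until no new states appear). It has 20 states:
  I0: { [A → . D D y], [A → . a D F], [A → . d A D], [A → . y], [D → . D T], [D → . d], [T → . A A], [T' → . T] }  — shift
  I1: { [A → . D D y], [A → . a D F], [A → . d A D], [A → . y], [D → . D T], [D → . d], [T → A . A] }  — shift
  I2: { [A → . D D y], [A → . a D F], [A → . d A D], [A → . y], [A → D . D y], [D → . D T], [D → . d], [D → D . T], [T → . A A] }  — shift
  I3: { [T' → T .] }  — accept
  I4: { [A → a . D F], [D → . D T], [D → . d] }  — shift
  I5: { [A → . D D y], [A → . a D F], [A → . d A D], [A → . y], [A → d . A D], [D → . D T], [D → . d], [D → d .] }  — shift, reduce
  I6: { [A → y .] }  — reduce
  I7: { [A → d A . D], [D → . D T], [D → . d] }  — shift
  I8: { [A → . D D y], [A → . a D F], [A → . d A D], [A → . y], [A → d A D .], [D → . D T], [D → . d], [D → D . T], [T → . A A] }  — shift, reduce
  I9: { [D → d .] }  — reduce
  I10: { [D → D T .] }  — reduce
  I11: { [A → . D D y], [A → . a D F], [A → . d A D], [A → . y], [A → a D . F], [D → . D T], [D → . d], [D → D . T], [F → . A A A], [F → . y], [T → . A A] }  — shift
  I12: { [A → . D D y], [A → . a D F], [A → . d A D], [A → . y], [D → . D T], [D → . d], [F → A . A A], [T → A . A] }  — shift
  I13: { [A → a D F .] }  — reduce
  I14: { [A → y .], [F → y .] }  — 2 reduces
  I15: { [A → . D D y], [A → . a D F], [A → . d A D], [A → . y], [D → . D T], [D → . d], [F → A A . A], [T → A A .] }  — shift, reduce
  I16: { [F → A A A .] }  — reduce
  I17: { [A → . D D y], [A → . a D F], [A → . d A D], [A → . y], [A → D . D y], [A → D D . y], [D → . D T], [D → . d], [D → D . T], [T → . A A] }  — shift
  I18: { [A → D D y .], [A → y .] }  — 2 reduces
  I19: { [T → A A .] }  — reduce

I14 contains complete items [A → y .], [F → y .] — reduce-reduce conflict.
I18 contains complete items [A → D D y .], [A → y .] — reduce-reduce conflict.

Answer: Yes — I14: [A → y .] vs [F → y .]; I18: [A → D D y .] vs [A → y .]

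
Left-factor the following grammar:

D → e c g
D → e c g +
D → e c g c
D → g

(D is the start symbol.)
Left-factoring transforms A → αβ₁ | αβ₂ into A → αA' and A' → β₁ | β₂
(α is the longest common prefix among the alternatives). Repeat until
no nonterminal has two alternatives with a common prefix.

Round 1: D has alternatives sharing prefix 'e c g'. Introduce D': D → e c g D'
  Add: D' → ε
  Add: D' → +
  Add: D' → c

No remaining common prefixes — done.

Resulting grammar:
D → e c g D'
D' → ε
D' → +
D' → c
D → g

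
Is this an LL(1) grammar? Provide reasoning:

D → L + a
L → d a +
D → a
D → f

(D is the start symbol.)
Yes, the grammar is LL(1).

A grammar is LL(1) if for each non-terminal N with multiple productions, the predict sets of those productions are pairwise disjoint, where PREDICT(N → α) = (FIRST(α) \ {ε}) ∪ (FOLLOW(N) if α ⇒* ε).

Relevant sets:
  FIRST(L) = { 'd' }

For D:
  PREDICT(D → L '+' a) = { 'd' }
  PREDICT(D → a) = { 'a' }
  PREDICT(D → f) = { 'f' }
L has a single production, so nothing to check there.

All predict sets are disjoint. The grammar IS LL(1).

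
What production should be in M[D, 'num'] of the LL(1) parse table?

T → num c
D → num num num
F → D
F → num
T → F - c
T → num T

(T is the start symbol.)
To find M[D, 'num'], we find productions for D where 'num' is in the predict set (PREDICT(N → α) = (FIRST(α) \ {ε}) ∪ (FOLLOW(N) if α ⇒* ε)).

D → num num num: PREDICT = { 'num' }
  'num' is in predict set, so this production goes in M[D, 'num']

M[D, 'num'] = D → num num num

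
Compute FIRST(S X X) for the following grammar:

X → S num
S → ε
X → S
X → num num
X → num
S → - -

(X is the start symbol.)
FIRST sets of the non-terminals involved (from the grammar, by fixed-point iteration):
  FIRST(S) = { '-', ε }
  FIRST(X) = { '-', 'num', ε }

To compute FIRST(S X X), process the symbols left to right:
Symbol S is a non-terminal. Add FIRST(S) \ {ε} = { '-' }
S is nullable (ε ∈ FIRST(S)), continue to the next symbol.
Symbol X is a non-terminal. Add FIRST(X) \ {ε} = { '-', 'num' }
X is nullable (ε ∈ FIRST(X)), continue to the next symbol.
Symbol X is a non-terminal. Add FIRST(X) \ {ε} = { '-', 'num' }
X is nullable (ε ∈ FIRST(X)), continue to the next symbol.
All symbols are nullable, so ε is in the result.
FIRST(S X X) = { '-', 'num', ε }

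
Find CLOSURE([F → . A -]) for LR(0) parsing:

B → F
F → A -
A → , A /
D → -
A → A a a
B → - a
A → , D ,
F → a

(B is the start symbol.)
Start with: [F → . A -]
  [F → . A -] has the dot before A: add [A → . , A /], [A → . A a a], [A → . , D ,]
No further items can be added.

CLOSURE = { [A → . , A /], [A → . , D ,], [A → . A a a], [F → . A -] }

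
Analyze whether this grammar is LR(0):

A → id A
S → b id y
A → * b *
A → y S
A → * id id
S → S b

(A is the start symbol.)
No. Shift-reduce conflict between [A → y S .] and [S → S . b]

A grammar is LR(0) if no state in the canonical LR(0) collection has:
  - both a shift item (dot before a terminal) and a complete item (shift-reduce conflict), or
  - two or more complete items (reduce-reduce conflict; the accept item [A' → A .] counts as a complete item here).

Augment with A' → A and build the canonical LR(0) collection (I0 = CLOSURE({[A' → . A]}), then GOTO on every symbol after a dot until no new states appear). It has 15 states:
  I0: { [A → . * b *], [A → . * id id], [A → . id A], [A → . y S], [A' → . A] }  — shift
  I1: { [A → * . b *], [A → * . id id] }  — shift
  I2: { [A' → A .] }  — accept
  I3: { [A → . * b *], [A → . * id id], [A → . id A], [A → . y S], [A → id . A] }  — shift
  I4: { [A → y . S], [S → . S b], [S → . b id y] }  — shift
  I5: { [A → y S .], [S → S . b] }  — shift, reduce
  I6: { [S → b . id y] }  — shift
  I7: { [S → b id . y] }  — shift
  I8: { [S → b id y .] }  — reduce
  I9: { [S → S b .] }  — reduce
  I10: { [A → id A .] }  — reduce
  I11: { [A → * b . *] }  — shift
  I12: { [A → * id . id] }  — shift
  I13: { [A → * id id .] }  — reduce
  I14: { [A → * b * .] }  — reduce

Conflict in state I5:
  Shift-reduce conflict between [A → y S .] and [S → S . b]
So the grammar is NOT LR(0).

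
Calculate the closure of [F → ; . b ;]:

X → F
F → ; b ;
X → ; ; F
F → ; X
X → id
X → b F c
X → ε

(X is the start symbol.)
Start with: [F → ; . b ;]
The dot precedes the terminal b, so nothing is added.

CLOSURE = { [F → ; . b ;] }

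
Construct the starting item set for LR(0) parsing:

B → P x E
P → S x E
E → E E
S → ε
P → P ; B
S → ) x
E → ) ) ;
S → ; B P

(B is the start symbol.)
First, augment the grammar with B' → B
I₀ = CLOSURE({ [B' → . B] }):
  [B' → . B] has the dot before B: add [B → . P x E]
  [B → . P x E] has the dot before P: add [P → . S x E], [P → . P ; B]
  [P → . S x E] has the dot before S: add [S → .], [S → . ) x], [S → . ; B P]
No further items can be added.

I₀ = { [B → . P x E], [B' → . B], [P → . P ; B], [P → . S x E], [S → . ) x], [S → . ; B P], [S → .] }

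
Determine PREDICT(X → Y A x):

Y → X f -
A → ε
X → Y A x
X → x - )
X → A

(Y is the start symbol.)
{ 'f', 'x' }

PREDICT(X → Y A x) = (FIRST(RHS) \ {ε}) ∪ (FOLLOW(X) if ε ∈ FIRST(RHS), i.e. RHS ⇒* ε)
FIRST(Y) = { 'f', 'x' }
FIRST(Y A x) = { 'f', 'x' }
ε ∉ FIRST(Y A x), so FOLLOW(X) is not added.
PREDICT(X → Y A x) = { 'f', 'x' }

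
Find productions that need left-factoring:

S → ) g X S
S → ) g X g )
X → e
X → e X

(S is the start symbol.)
Left-factoring is needed when two productions for the same non-terminal
share a common prefix on the right-hand side.

Productions for S:
  S → ) g X S
  S → ) g X g )
Productions for X:
  X → e
  X → e X

Found common prefix ') g X' in productions for S
Found common prefix 'e' in productions for X

Answer: Yes, S has productions with common prefix ') g X'; X has productions with common prefix 'e'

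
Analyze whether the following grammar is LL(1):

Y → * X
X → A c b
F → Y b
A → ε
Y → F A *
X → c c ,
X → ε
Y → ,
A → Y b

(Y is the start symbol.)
Relevant sets:
  FIRST(F) = { '*', ',' }
  FIRST(A) = { '*', ',', ε }
  FIRST(Y) = { '*', ',' }
  FOLLOW(X) = { $, 'b' }
  FOLLOW(A) = { '*', 'c' }

For Y:
  PREDICT(Y → '*' X) = { '*' }
  PREDICT(Y → F A '*') = { '*', ',' }
  PREDICT(Y → ',') = { ',' }
For X:
  PREDICT(X → A c b) = { '*', ',', 'c' }
  PREDICT(X → c c ',') = { 'c' }
  PREDICT(X → ε) = { $, 'b' }
For A:
  PREDICT(A → ε) = { '*', 'c' }
  PREDICT(A → Y b) = { '*', ',' }
F has a single production, so nothing to check there.

Conflict found: Predict set conflict for Y: { '*' }
The grammar is NOT LL(1).

Answer: No. Predict set conflict for Y: { '*' }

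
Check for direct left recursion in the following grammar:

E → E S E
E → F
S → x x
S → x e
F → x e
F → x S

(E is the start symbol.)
Yes, E is left-recursive

Direct left recursion occurs when N → N α for some non-terminal N (the right-hand side begins with the left-hand side itself).

E → E S E: LEFT RECURSIVE (starts with E)
E → F: starts with F
S → x x: starts with x
S → x e: starts with x
F → x e: starts with x
F → x S: starts with x

The grammar has direct left recursion on: E.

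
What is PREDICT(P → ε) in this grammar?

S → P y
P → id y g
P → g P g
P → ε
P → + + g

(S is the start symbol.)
PREDICT(P → ε) = (FIRST(RHS) \ {ε}) ∪ (FOLLOW(P) if ε ∈ FIRST(RHS), i.e. RHS ⇒* ε)
The right-hand side is ε (FIRST(ε) = { ε }), so the predict set is FOLLOW(P) = { 'g', 'y' }
PREDICT(P → ε) = { 'g', 'y' }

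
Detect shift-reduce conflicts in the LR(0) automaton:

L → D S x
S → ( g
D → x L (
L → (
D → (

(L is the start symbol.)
Augment with L' → L and build the canonical LR(0) collection (I0 = CLOSURE({[L' → . L]}), then GOTO on every symbol after a dot until no new states appear). It has 11 states:
  I0: { [D → . (], [D → . x L (], [L → . (], [L → . D S x], [L' → . L] }  — shift
  I1: { [D → ( .], [L → ( .] }  — 2 reduces
  I2: { [L → D . S x], [S → . ( g] }  — shift
  I3: { [L' → L .] }  — accept
  I4: { [D → . (], [D → . x L (], [D → x . L (], [L → . (], [L → . D S x] }  — shift
  I5: { [D → x L . (] }  — shift
  I6: { [D → x L ( .] }  — reduce
  I7: { [S → ( . g] }  — shift
  I8: { [L → D S . x] }  — shift
  I9: { [L → D S x .] }  — reduce
  I10: { [S → ( g .] }  — reduce

No state contains both a complete item and a shift item.

Answer: No shift-reduce conflicts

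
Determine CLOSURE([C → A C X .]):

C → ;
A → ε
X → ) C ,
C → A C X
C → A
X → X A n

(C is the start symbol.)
{ [C → A C X .] }

Start with: [C → A C X .]
The dot is at the end, so nothing is added.

CLOSURE = { [C → A C X .] }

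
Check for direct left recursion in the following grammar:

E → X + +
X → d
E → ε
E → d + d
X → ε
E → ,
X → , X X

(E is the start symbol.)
E → X + +: starts with X
X → d: starts with d
E → ε: starts with ε
E → d + d: starts with d
X → ε: starts with ε
E → ,: starts with ','
X → , X X: starts with ','

No direct left recursion found.

Answer: No direct left recursion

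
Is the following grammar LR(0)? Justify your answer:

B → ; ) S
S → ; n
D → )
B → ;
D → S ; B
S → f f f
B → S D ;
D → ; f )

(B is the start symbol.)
No. Shift-reduce conflict between [B → ; .] and [B → ; . ) S]

A grammar is LR(0) if no state in the canonical LR(0) collection has:
  - both a shift item (dot before a terminal) and a complete item (shift-reduce conflict), or
  - two or more complete items (reduce-reduce conflict; the accept item [B' → B .] counts as a complete item here).

Augment with B' → B and build the canonical LR(0) collection (I0 = CLOSURE({[B' → . B]}), then GOTO on every symbol after a dot until no new states appear). It has 20 states:
  I0: { [B → . ; ) S], [B → . ;], [B → . S D ;], [B' → . B], [S → . ; n], [S → . f f f] }  — shift
  I1: { [B → ; . ) S], [B → ; .], [S → ; . n] }  — shift, reduce
  I2: { [B' → B .] }  — accept
  I3: { [B → S . D ;], [D → . )], [D → . ; f )], [D → . S ; B], [S → . ; n], [S → . f f f] }  — shift
  I4: { [S → f . f f] }  — shift
  I5: { [S → f f . f] }  — shift
  I6: { [S → f f f .] }  — reduce
  I7: { [D → ) .] }  — reduce
  I8: { [D → ; . f )], [S → ; . n] }  — shift
  I9: { [B → S D . ;] }  — shift
  I10: { [D → S . ; B] }  — shift
  I11: { [B → . ; ) S], [B → . ;], [B → . S D ;], [D → S ; . B], [S → . ; n], [S → . f f f] }  — shift
  I12: { [D → S ; B .] }  — reduce
  I13: { [B → S D ; .] }  — reduce
  I14: { [D → ; f . )] }  — shift
  I15: { [S → ; n .] }  — reduce
  I16: { [D → ; f ) .] }  — reduce
  I17: { [B → ; ) . S], [S → . ; n], [S → . f f f] }  — shift
  I18: { [S → ; . n] }  — shift
  I19: { [B → ; ) S .] }  — reduce

Conflict in state I1:
  Shift-reduce conflict between [B → ; .] and [B → ; . ) S]
So the grammar is NOT LR(0).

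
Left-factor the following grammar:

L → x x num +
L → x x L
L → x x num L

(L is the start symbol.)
L → x x L'
L' → num L''
L'' → +
L'' → L
L' → L

Left-factoring transforms A → αβ₁ | αβ₂ into A → αA' and A' → β₁ | β₂
(α is the longest common prefix among the alternatives). Repeat until
no nonterminal has two alternatives with a common prefix.

Round 1: L has alternatives sharing prefix 'x x'. Introduce L': L → x x L'
  Add: L' → num +
  Add: L' → L
  Add: L' → num L

Round 2: L' has alternatives sharing prefix 'num'. Introduce L'': L' → num L''
  Add: L'' → +
  Add: L'' → L

No remaining common prefixes — done.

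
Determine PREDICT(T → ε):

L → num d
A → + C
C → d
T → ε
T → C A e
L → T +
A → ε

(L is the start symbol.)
{ '+' }

PREDICT(T → ε) = (FIRST(RHS) \ {ε}) ∪ (FOLLOW(T) if ε ∈ FIRST(RHS), i.e. RHS ⇒* ε)
The right-hand side is ε (FIRST(ε) = { ε }), so the predict set is FOLLOW(T) = { '+' }
PREDICT(T → ε) = { '+' }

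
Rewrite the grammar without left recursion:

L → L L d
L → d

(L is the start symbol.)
L → d L'
L' → L d L'
L' → ε

L is directly left-recursive. The standard transformation for
  A → A α₁ | ... | A α_m | β₁ | ... | β_n
is
  A  → β₁ A' | ... | β_n A'
  A' → α₁ A' | ... | α_m A' | ε

L → d becomes L → d L'
L → L L d becomes L' → L d L'
Add L' → ε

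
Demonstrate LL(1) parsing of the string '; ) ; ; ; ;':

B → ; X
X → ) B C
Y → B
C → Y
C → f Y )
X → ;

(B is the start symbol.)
Stack is shown with the top on the left.

Stack    Input          Action
------------------------------
B $      ; ) ; ; ; ; $  output B → ; X
; X $    ; ) ; ; ; ; $  match ';'
X $      ) ; ; ; ; $    output X → ) B C
) B C $  ) ; ; ; ; $    match ')'
B C $    ; ; ; ; $      output B → ; X
; X C $  ; ; ; ; $      match ';'
X C $    ; ; ; $        output X → ;
; C $    ; ; ; $        match ';'
C $      ; ; $          output C → Y
Y $      ; ; $          output Y → B
B $      ; ; $          output B → ; X
; X $    ; ; $          match ';'
X $      ; $            output X → ;
; $      ; $            match ';'
$        $              accept

The string is accepted.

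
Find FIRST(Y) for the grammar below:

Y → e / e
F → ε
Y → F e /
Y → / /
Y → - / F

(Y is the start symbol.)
{ '-', '/', 'e' }

To compute FIRST(Y), examine every production with Y on the left-hand side, reading each right-hand side left to right until a non-nullable symbol is reached.

FIRST sets of the other non-terminals involved (by the same procedure, iterated to a fixed point):
  FIRST(F) = { ε }

From Y → e / e:
  - e is a terminal: add 'e' and stop
From Y → F e /:
  - F is a non-terminal: add FIRST(F) \ {ε} = { }
    F is nullable, so continue to the next symbol
  - e is a terminal: add 'e' and stop
From Y → / /:
  - '/' is a terminal: add '/' and stop
From Y → - / F:
  - '-' is a terminal: add '-' and stop

Collecting: FIRST(Y) = { '-', '/', 'e' }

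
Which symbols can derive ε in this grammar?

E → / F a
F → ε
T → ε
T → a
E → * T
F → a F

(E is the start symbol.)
{ 'F', 'T' }

A non-terminal is nullable if it can derive ε (the empty string): either it has an ε-production, or it has a production whose right-hand side consists entirely of nullable non-terminals.

ε-productions: F → ε, T → ε
So F, T are immediately nullable.
No further non-terminal can be added: every production for the remaining non-terminals contains a terminal or a non-nullable non-terminal.
Nullable = { 'F', 'T' }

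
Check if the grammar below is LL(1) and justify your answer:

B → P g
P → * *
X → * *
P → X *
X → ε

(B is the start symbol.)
No. Predict set conflict for P: { '*' }

Relevant sets:
  FIRST(X) = { '*', ε }
  FOLLOW(X) = { '*' }

For P:
  PREDICT(P → '*' '*') = { '*' }
  PREDICT(P → X '*') = { '*' }
For X:
  PREDICT(X → '*' '*') = { '*' }
  PREDICT(X → ε) = { '*' }
B has a single production, so nothing to check there.

Conflict found: Predict set conflict for P: { '*' }
The grammar is NOT LL(1).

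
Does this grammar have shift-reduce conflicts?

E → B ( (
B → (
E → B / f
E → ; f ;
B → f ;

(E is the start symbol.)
No shift-reduce conflicts

Augment with E' → E and build the canonical LR(0) collection (I0 = CLOSURE({[E' → . E]}), then GOTO on every symbol after a dot until no new states appear). It has 13 states:
  I0: { [B → . (], [B → . f ;], [E → . ; f ;], [E → . B ( (], [E → . B / f], [E' → . E] }  — shift
  I1: { [B → ( .] }  — reduce
  I2: { [E → ; . f ;] }  — shift
  I3: { [E → B . ( (], [E → B . / f] }  — shift
  I4: { [E' → E .] }  — accept
  I5: { [B → f . ;] }  — shift
  I6: { [B → f ; .] }  — reduce
  I7: { [E → B ( . (] }  — shift
  I8: { [E → B / . f] }  — shift
  I9: { [E → B / f .] }  — reduce
  I10: { [E → B ( ( .] }  — reduce
  I11: { [E → ; f . ;] }  — shift
  I12: { [E → ; f ; .] }  — reduce

No state contains both a complete item and a shift item.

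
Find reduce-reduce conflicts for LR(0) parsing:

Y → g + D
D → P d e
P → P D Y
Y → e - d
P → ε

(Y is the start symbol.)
No reduce-reduce conflicts

A reduce-reduce conflict occurs when an LR(0) state has two complete items [A → α .] and [B → β .] — both call for a reduction, and with no lookahead the parser cannot choose between them.

Augment with Y' → Y and build the canonical LR(0) collection (I0 = CLOSURE({[Y' → . Y]}), then GOTO on every symbol after a dot until no new states appear). It has 13 states:
  I0: { [Y → . e - d], [Y → . g + D], [Y' → . Y] }  — shift
  I1: { [Y' → Y .] }  — accept
  I2: { [Y → e . - d] }  — shift
  I3: { [Y → g . + D] }  — shift
  I4: { [D → . P d e], [P → . P D Y], [P → .], [Y → g + . D] }  — reduce
  I5: { [Y → g + D .] }  — reduce
  I6: { [D → . P d e], [D → P . d e], [P → . P D Y], [P → .], [P → P . D Y] }  — shift, reduce
  I7: { [P → P D . Y], [Y → . e - d], [Y → . g + D] }  — shift
  I8: { [D → P d . e] }  — shift
  I9: { [D → P d e .] }  — reduce
  I10: { [P → P D Y .] }  — reduce
  I11: { [Y → e - . d] }  — shift
  I12: { [Y → e - d .] }  — reduce

No state contains more than one complete item.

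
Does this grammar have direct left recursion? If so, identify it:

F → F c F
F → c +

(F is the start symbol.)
Direct left recursion occurs when N → N α for some non-terminal N (the right-hand side begins with the left-hand side itself).

F → F c F: LEFT RECURSIVE (starts with F)
F → c +: starts with c

The grammar has direct left recursion on: F.

Answer: Yes, F is left-recursive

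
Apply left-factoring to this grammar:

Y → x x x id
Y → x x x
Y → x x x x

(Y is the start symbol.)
Y → x x x Y'
Y' → id
Y' → ε
Y' → x

Left-factoring transforms A → αβ₁ | αβ₂ into A → αA' and A' → β₁ | β₂
(α is the longest common prefix among the alternatives). Repeat until
no nonterminal has two alternatives with a common prefix.

Round 1: Y has alternatives sharing prefix 'x x x'. Introduce Y': Y → x x x Y'
  Add: Y' → id
  Add: Y' → ε
  Add: Y' → x

No remaining common prefixes — done.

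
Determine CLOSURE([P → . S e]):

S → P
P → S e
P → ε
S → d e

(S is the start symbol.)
{ [P → . S e], [P → .], [S → . P], [S → . d e] }

To compute CLOSURE, for each item [A → α.Bβ] where B is a non-terminal, add [B → .γ] for all productions B → γ; repeat for the newly added items until nothing changes.

Start with: [P → . S e]
  [P → . S e] has the dot before S: add [S → . P], [S → . d e]
  [S → . P] has the dot before P: add [P → .]
No further items can be added.

CLOSURE = { [P → . S e], [P → .], [S → . P], [S → . d e] }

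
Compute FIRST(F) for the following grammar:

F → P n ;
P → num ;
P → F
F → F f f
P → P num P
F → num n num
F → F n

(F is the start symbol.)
To compute FIRST(F), examine every production with F on the left-hand side, reading each right-hand side left to right until a non-nullable symbol is reached.

FIRST sets of the other non-terminals involved (by the same procedure, iterated to a fixed point):
  FIRST(P) = { 'num' }

From F → P n ;:
  - P is a non-terminal: add FIRST(P) \ {ε} = { 'num' }
    P is not nullable, so stop
From F → F f f:
  - F is the symbol being defined: contributes nothing new
    F is not nullable, so stop
From F → num n num:
  - num is a terminal: add 'num' and stop
From F → F n:
  - F is the symbol being defined: contributes nothing new
    F is not nullable, so stop

Collecting: FIRST(F) = { 'num' }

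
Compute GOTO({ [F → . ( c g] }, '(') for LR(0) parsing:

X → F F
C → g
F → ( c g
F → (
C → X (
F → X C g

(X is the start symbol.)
{ [F → ( . c g] }

GOTO(I, '(') = CLOSURE({ [A → αX.β] : [A → α.Xβ] ∈ I, X = '(' })

Items with dot before '(', with the dot advanced:
  [F → . ( c g] → [F → ( . c g]
Closure adds nothing (no advanced item has the dot before a non-terminal).

GOTO = { [F → ( . c g] }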